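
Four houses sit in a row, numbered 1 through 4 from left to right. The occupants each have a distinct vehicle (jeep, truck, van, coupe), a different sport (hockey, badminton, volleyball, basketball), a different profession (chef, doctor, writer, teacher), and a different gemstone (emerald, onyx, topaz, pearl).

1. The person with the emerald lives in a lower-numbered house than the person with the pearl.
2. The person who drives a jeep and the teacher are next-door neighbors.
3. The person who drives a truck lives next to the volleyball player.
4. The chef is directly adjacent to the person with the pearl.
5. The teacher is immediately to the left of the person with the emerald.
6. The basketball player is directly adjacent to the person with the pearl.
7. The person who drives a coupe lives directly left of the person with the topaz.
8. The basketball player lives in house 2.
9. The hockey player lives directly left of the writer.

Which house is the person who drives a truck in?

The basketball player is in house 2 (clue 8).
House 1 gemstone: only onyx fits.
Clue 6: the person with the pearl is in house 3.
That leaves topaz as the gemstone for house 4.
From clue 5, the teacher must be in house 1.
Clue 7 places the person who drives a coupe in house 3.
That leaves doctor as the profession for house 3.
House 2 gemstone: only emerald fits.
The person who drives a jeep is in house 2 (clue 2).
So house 1 gets van for vehicle.
House 4 vehicle: only truck fits.
The only sport still possible for house 4 is badminton.
The volleyball player is in house 3 (clue 3).
So house 1 gets hockey for sport.
The writer is in house 2 (clue 9).
That leaves chef as the profession for house 4.
So: house 1 = van/hockey/teacher/onyx, house 2 = jeep/basketball/writer/emerald, house 3 = coupe/volleyball/doctor/pearl, house 4 = truck/badminton/chef/topaz.

4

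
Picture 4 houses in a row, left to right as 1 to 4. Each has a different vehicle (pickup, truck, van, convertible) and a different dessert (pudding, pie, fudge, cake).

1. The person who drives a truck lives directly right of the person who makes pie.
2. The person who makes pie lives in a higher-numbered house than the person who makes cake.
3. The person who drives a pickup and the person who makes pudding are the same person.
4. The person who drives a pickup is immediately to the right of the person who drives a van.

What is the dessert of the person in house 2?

The person who drives a truck is narrowed to house 3 or 4; consider each.
Placing it in house 3 leads to a contradiction, so it's in house 4.
By clue 1, the person who makes pie is in house 3.
By clue 3, the person who drives a pickup is in house 2.
By clue 3, the person who makes pudding is in house 2.
From clue 4, the person who drives a van must be in house 1.
The only vehicle still possible for house 3 is convertible.
So house 1 gets cake for dessert.
House 4 dessert: only fudge fits.
So: house 1 = van/cake, house 2 = pickup/pudding, house 3 = convertible/pie, house 4 = truck/fudge.

pudding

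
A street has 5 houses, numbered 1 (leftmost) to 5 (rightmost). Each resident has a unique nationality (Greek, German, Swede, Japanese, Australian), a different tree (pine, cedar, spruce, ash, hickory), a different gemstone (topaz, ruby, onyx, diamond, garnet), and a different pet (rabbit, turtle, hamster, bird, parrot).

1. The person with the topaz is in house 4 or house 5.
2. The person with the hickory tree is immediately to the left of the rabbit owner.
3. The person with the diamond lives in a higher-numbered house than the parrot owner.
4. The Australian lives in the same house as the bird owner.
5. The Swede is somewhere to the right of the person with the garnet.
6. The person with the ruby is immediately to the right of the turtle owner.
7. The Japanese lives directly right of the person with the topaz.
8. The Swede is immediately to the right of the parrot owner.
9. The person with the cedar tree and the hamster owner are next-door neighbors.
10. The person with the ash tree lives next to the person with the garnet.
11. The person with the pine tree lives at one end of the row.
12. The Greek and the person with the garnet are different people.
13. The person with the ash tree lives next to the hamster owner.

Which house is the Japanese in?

5

By clue 7, the Japanese is in house 5.
Clue 7: the person with the topaz is in house 4.
The person with the pine tree is narrowed to house 1 or 5; consider each.
Placing it in house 5 leads to a contradiction, so it's in house 1.
The Swede is narrowed to house 2 or 3 or 4; consider each.
Placing it in house 2 and house 3 leads to a contradiction, so it's in house 4.
The parrot owner is in house 3 (clue 8).
Clue 3: the person with the diamond is in house 5.
The Australian is narrowed to house 1 or 2; consider each.
Placing it in house 2 leads to a contradiction, so it's in house 1.
By clue 4, the bird owner is in house 1.
Clue 6: the person with the ruby is in house 3.
So house 2 gets spruce for tree.
The only tree still possible for house 5 is cedar.
The only pet still possible for house 2 is turtle.
The hamster owner is in house 4 (clue 9).
From clue 10, the person with the ash tree must be in house 3.
The person with the garnet is in house 2 (clue 10).
By clue 12, the Greek is in house 3.
House 2 nationality: only German fits.
House 4's tree must be hickory (nothing else left).
That leaves onyx as the gemstone for house 1.
That leaves rabbit as the pet for house 5.
So: house 1 = Australian/pine/onyx/bird, house 2 = German/spruce/garnet/turtle, house 3 = Greek/ash/ruby/parrot, house 4 = Swede/hickory/topaz/hamster, house 5 = Japanese/cedar/diamond/rabbit.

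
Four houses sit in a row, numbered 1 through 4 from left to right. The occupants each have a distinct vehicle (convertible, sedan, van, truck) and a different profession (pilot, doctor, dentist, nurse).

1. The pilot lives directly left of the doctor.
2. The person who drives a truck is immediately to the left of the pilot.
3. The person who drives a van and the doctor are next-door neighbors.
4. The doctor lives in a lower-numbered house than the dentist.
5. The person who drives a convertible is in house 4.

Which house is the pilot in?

By clue 5, the person who drives a convertible is in house 4.
House 1 profession: only nurse fits.
That leaves dentist as the profession for house 4.
The pilot is in house 2 (clue 1).
By clue 1, the doctor is in house 3.
By clue 2, the person who drives a truck is in house 1.
From clue 3, the person who drives a van must be in house 2.
House 3 vehicle: only sedan fits.
So: house 1 = truck/nurse, house 2 = van/pilot, house 3 = sedan/doctor, house 4 = convertible/dentist.

2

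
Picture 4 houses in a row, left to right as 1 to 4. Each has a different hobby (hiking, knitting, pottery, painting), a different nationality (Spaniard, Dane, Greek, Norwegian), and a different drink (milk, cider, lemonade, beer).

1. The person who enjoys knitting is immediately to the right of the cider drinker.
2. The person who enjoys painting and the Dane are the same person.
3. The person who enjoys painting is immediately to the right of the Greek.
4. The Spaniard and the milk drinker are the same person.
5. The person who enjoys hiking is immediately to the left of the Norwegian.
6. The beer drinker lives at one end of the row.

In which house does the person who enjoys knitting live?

The beer drinker is narrowed to house 1 or 4; consider each.
Placing it in house 1 leads to a contradiction, so it's in house 4.
The person who enjoys hiking is narrowed to house 1 or 2 or 3; consider each.
Placing it in house 2 and house 3 leads to a contradiction, so it's in house 1.
Clue 5: the Norwegian is in house 2.
House 4 nationality: only Dane fits.
The person who enjoys painting is in house 4 (clue 2).
By clue 3, the Greek is in house 3.
House 1 nationality: only Spaniard fits.
From clue 4, the milk drinker must be in house 1.
So house 2 gets cider for drink.
So house 3 gets lemonade for drink.
By clue 1, the person who enjoys knitting is in house 3.
The only hobby still possible for house 2 is pottery.
So: house 1 = hiking/Spaniard/milk, house 2 = pottery/Norwegian/cider, house 3 = knitting/Greek/lemonade, house 4 = painting/Dane/beer.

3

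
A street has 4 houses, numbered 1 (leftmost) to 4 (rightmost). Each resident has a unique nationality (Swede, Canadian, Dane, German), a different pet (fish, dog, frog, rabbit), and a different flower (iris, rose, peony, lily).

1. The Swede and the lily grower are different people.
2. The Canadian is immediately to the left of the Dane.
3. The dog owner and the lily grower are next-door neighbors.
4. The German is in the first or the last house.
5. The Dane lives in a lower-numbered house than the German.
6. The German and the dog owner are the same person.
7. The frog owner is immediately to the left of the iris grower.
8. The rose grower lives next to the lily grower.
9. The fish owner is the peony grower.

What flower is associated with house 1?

Clue 5 places the German in house 4.
From clue 6, the dog owner must be in house 4.
Clue 3 places the lily grower in house 3.
House 1's flower must be peony (nothing else left).
Clue 9 places the fish owner in house 1.
The only nationality still possible for house 3 is Dane.
So house 2 gets rabbit for pet.
House 3's pet must be frog (nothing else left).
Clue 2 places the Canadian in house 2.
Clue 7: the iris grower is in house 4.
House 1 nationality: only Swede fits.
That leaves rose as the flower for house 2.
So: house 1 = Swede/fish/peony, house 2 = Canadian/rabbit/rose, house 3 = Dane/frog/lily, house 4 = German/dog/iris.

peony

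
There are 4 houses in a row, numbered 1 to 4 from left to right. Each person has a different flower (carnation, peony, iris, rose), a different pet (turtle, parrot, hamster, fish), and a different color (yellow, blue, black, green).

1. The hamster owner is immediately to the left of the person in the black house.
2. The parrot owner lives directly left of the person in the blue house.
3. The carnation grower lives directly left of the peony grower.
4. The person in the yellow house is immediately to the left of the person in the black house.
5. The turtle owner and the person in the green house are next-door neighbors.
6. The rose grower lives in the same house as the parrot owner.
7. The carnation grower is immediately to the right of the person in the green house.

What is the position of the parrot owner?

1

House 4 pet: only fish fits.
The carnation grower is narrowed to house 2 or 3; consider each.
Placing it in house 3 leads to a contradiction, so it's in house 2.
By clue 3, the peony grower is in house 3.
Clue 7: the person in the green house is in house 1.
So house 1 gets rose for flower.
House 4 flower: only iris fits.
By clue 5, the turtle owner is in house 2.
Clue 6: the parrot owner is in house 1.
The only pet still possible for house 3 is hamster.
Clue 1 places the person in the black house in house 4.
By clue 2, the person in the blue house is in house 2.
By clue 4, the person in the yellow house is in house 3.
So: house 1 = rose/parrot/green, house 2 = carnation/turtle/blue, house 3 = peony/hamster/yellow, house 4 = iris/fish/black.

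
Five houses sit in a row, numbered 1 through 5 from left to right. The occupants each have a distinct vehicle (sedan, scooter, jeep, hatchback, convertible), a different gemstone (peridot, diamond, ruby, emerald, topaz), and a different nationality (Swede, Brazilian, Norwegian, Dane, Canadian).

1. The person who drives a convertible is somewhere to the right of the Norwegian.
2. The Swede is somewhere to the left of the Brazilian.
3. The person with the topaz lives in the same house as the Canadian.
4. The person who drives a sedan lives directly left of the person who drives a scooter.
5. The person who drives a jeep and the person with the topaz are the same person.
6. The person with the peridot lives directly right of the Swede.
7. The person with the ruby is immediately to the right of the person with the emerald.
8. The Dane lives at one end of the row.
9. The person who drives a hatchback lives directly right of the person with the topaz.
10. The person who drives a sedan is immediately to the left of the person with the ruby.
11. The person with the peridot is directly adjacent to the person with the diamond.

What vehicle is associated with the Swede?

The Dane is narrowed to house 1 or 5; consider each.
Placing it in house 5 leads to a contradiction, so it's in house 1.
So house 5 gets Brazilian for nationality.
The only vehicle still possible for house 1 is sedan.
House 1 gemstone: only emerald fits.
The person who drives a scooter is in house 2 (clue 4).
From clue 7, the person with the ruby must be in house 2.
The person who drives a hatchback is narrowed to house 4 or 5; consider each.
Placing it in house 5 leads to a contradiction, so it's in house 4.
By clue 9, the person with the topaz is in house 3.
The only vehicle still possible for house 5 is convertible.
From clue 3, the Canadian must be in house 3.
House 3 vehicle: only jeep fits.
House 2 nationality: only Norwegian fits.
So house 4 gets Swede for nationality.
From clue 6, the person with the peridot must be in house 5.
By clue 11, the person with the diamond is in house 4.
So: house 1 = sedan/emerald/Dane, house 2 = scooter/ruby/Norwegian, house 3 = jeep/topaz/Canadian, house 4 = hatchback/diamond/Swede, house 5 = convertible/peridot/Brazilian.

hatchback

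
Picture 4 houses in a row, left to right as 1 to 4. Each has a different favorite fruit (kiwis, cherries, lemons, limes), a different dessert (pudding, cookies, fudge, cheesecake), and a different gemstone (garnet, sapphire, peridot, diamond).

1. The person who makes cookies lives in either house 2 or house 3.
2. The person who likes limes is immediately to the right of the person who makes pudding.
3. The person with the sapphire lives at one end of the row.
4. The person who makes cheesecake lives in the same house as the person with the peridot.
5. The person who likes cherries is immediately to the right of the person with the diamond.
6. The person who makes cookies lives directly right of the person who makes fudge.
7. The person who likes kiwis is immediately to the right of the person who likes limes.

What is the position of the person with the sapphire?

1

House 1 favorite fruit: only lemons fits.
So house 4 gets cheesecake for dessert.
Clue 4: the person with the peridot is in house 4.
House 3 dessert: only cookies fits.
The person who makes fudge is in house 2 (clue 6).
So house 1 gets pudding for dessert.
House 1's gemstone must be sapphire (nothing else left).
By clue 2, the person who likes limes is in house 2.
Clue 7: the person who likes kiwis is in house 3.
So house 4 gets cherries for favorite fruit.
Clue 5: the person with the diamond is in house 3.
House 2's gemstone must be garnet (nothing else left).
So: house 1 = lemons/pudding/sapphire, house 2 = limes/fudge/garnet, house 3 = kiwis/cookies/diamond, house 4 = cherries/cheesecake/peridot.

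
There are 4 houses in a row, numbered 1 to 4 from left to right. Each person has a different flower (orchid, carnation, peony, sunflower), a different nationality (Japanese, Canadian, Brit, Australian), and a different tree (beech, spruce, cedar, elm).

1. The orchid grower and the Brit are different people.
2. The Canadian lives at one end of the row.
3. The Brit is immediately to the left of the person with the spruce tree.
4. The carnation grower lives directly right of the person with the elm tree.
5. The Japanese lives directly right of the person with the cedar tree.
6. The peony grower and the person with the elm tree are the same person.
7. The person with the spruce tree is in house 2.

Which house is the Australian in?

Clue 7: the person with the spruce tree is in house 2.
House 4's tree must be beech (nothing else left).
From clue 3, the Brit must be in house 1.
House 3 nationality: only Australian fits.
The only nationality still possible for house 2 is Japanese.
House 4's nationality must be Canadian (nothing else left).
From clue 5, the person with the cedar tree must be in house 1.
House 3 tree: only elm fits.
Clue 4 places the carnation grower in house 4.
From clue 6, the peony grower must be in house 3.
The only flower still possible for house 1 is sunflower.
House 2's flower must be orchid (nothing else left).
So: house 1 = sunflower/Brit/cedar, house 2 = orchid/Japanese/spruce, house 3 = peony/Australian/elm, house 4 = carnation/Canadian/beech.

3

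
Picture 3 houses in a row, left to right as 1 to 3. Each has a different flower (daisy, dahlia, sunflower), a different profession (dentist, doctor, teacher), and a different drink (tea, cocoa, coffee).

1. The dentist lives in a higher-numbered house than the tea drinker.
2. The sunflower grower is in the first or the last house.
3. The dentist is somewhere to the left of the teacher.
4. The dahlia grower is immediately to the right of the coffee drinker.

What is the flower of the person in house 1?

From clue 3, the dentist must be in house 2.
By clue 3, the teacher is in house 3.
So house 1 gets doctor for profession.
House 3 drink: only cocoa fits.
By clue 1, the tea drinker is in house 1.
So house 2 gets coffee for drink.
Clue 4: the dahlia grower is in house 3.
So house 1 gets sunflower for flower.
That leaves daisy as the flower for house 2.
So: house 1 = sunflower/doctor/tea, house 2 = daisy/dentist/coffee, house 3 = dahlia/teacher/cocoa.

sunflower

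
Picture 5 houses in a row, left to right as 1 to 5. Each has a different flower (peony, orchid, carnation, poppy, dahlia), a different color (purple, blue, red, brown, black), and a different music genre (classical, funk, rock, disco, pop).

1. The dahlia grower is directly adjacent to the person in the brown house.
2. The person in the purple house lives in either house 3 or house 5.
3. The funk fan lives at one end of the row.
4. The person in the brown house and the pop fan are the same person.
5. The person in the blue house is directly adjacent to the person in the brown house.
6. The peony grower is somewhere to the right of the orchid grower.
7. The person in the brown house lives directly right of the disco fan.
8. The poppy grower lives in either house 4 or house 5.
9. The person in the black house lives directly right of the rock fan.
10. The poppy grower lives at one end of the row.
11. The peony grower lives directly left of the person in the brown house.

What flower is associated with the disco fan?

Clue 10: the poppy grower is in house 5.
So house 1 gets red for color.
The person in the purple house is narrowed to house 3 or 5; consider each.
Placing it in house 3 leads to a contradiction, so it's in house 5.
The orchid grower is narrowed to house 1 or 2; consider each.
Placing it in house 2 leads to a contradiction, so it's in house 1.
The peony grower is narrowed to house 2 or 3; consider each.
Placing it in house 3 leads to a contradiction, so it's in house 2.
The person in the brown house is in house 3 (clue 11).
From clue 1, the dahlia grower must be in house 4.
From clue 4, the pop fan must be in house 3.
By clue 7, the disco fan is in house 2.
That leaves carnation as the flower for house 3.
House 4 music genre: only classical fits.
The only music genre still possible for house 5 is funk.
The person in the black house is in house 2 (clue 9).
So house 4 gets blue for color.
The only music genre still possible for house 1 is rock.
So: house 1 = orchid/red/rock, house 2 = peony/black/disco, house 3 = carnation/brown/pop, house 4 = dahlia/blue/classical, house 5 = poppy/purple/funk.

peony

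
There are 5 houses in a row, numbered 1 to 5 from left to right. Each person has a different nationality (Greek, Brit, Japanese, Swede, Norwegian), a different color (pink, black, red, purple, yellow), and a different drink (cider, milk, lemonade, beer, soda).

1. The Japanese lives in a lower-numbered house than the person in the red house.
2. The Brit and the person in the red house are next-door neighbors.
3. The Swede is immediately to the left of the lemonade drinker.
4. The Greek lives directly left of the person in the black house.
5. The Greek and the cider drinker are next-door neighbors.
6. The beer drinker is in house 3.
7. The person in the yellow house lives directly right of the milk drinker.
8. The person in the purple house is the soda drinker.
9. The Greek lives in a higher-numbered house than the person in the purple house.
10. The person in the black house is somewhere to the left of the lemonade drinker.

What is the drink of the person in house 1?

By clue 6, the beer drinker is in house 3.
So house 5 gets lemonade for drink.
By clue 3, the Swede is in house 4.
The Greek is narrowed to house 2 or 3; consider each.
Placing it in house 2 leads to a contradiction, so it's in house 3.
Clue 4: the person in the black house is in house 4.
The only nationality still possible for house 5 is Norwegian.
The Brit is narrowed to house 1 or 2; consider each.
Placing it in house 1 leads to a contradiction, so it's in house 2.
Clue 2 places the person in the red house in house 3.
House 1 nationality: only Japanese fits.
The person in the purple house is narrowed to house 1 or 2; consider each.
Placing it in house 2 leads to a contradiction, so it's in house 1.
Clue 8 places the soda drinker in house 1.
The only drink still possible for house 2 is cider.
The only drink still possible for house 4 is milk.
The person in the yellow house is in house 5 (clue 7).
The only color still possible for house 2 is pink.
So: house 1 = Japanese/purple/soda, house 2 = Brit/pink/cider, house 3 = Greek/red/beer, house 4 = Swede/black/milk, house 5 = Norwegian/yellow/lemonade.

soda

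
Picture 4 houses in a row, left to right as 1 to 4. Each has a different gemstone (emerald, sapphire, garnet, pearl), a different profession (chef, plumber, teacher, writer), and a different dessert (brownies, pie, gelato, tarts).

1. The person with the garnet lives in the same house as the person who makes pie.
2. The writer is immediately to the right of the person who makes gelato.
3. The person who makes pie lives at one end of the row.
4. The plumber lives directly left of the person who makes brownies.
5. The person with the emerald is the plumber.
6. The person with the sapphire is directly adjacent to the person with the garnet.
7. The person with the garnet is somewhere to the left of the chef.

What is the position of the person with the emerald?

Clue 1: the person with the garnet is in house 1.
Clue 1 places the person who makes pie in house 1.
From clue 6, the person with the sapphire must be in house 2.
So house 4 gets pearl for gemstone.
From clue 5, the plumber must be in house 3.
So house 3 gets emerald for gemstone.
That leaves teacher as the profession for house 1.
House 2 profession: only chef fits.
That leaves writer as the profession for house 4.
Clue 2 places the person who makes gelato in house 3.
By clue 4, the person who makes brownies is in house 4.
House 2 dessert: only tarts fits.
So: house 1 = garnet/teacher/pie, house 2 = sapphire/chef/tarts, house 3 = emerald/plumber/gelato, house 4 = pearl/writer/brownies.

3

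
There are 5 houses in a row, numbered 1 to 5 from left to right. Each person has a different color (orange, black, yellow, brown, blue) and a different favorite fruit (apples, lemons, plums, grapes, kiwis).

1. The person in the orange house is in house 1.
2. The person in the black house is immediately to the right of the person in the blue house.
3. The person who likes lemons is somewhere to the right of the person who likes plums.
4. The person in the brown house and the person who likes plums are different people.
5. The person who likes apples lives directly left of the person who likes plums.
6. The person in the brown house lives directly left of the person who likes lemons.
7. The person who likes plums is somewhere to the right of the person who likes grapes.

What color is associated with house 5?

Clue 1 places the person in the orange house in house 1.
The person in the black house is narrowed to house 3 or 4 or 5; consider each.
Placing it in house 4 and house 5 leads to a contradiction, so it's in house 3.
Clue 2: the person in the blue house is in house 2.
House 5's color must be yellow (nothing else left).
Clue 6 places the person who likes lemons in house 5.
That leaves brown as the color for house 4.
The only favorite fruit still possible for house 4 is kiwis.
The only favorite fruit still possible for house 3 is plums.
The person who likes apples is in house 2 (clue 5).
House 1's favorite fruit must be grapes (nothing else left).
So: house 1 = orange/grapes, house 2 = blue/apples, house 3 = black/plums, house 4 = brown/kiwis, house 5 = yellow/lemons.

yellow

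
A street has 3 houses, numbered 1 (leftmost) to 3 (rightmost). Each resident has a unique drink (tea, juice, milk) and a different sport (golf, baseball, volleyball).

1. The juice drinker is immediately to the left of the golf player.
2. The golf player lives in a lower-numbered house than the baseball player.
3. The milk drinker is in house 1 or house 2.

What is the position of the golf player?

By clue 2, the golf player is in house 2.
Clue 2: the baseball player is in house 3.
So house 3 gets tea for drink.
So house 1 gets volleyball for sport.
The juice drinker is in house 1 (clue 1).
That leaves milk as the drink for house 2.
So: house 1 = juice/volleyball, house 2 = milk/golf, house 3 = tea/baseball.

2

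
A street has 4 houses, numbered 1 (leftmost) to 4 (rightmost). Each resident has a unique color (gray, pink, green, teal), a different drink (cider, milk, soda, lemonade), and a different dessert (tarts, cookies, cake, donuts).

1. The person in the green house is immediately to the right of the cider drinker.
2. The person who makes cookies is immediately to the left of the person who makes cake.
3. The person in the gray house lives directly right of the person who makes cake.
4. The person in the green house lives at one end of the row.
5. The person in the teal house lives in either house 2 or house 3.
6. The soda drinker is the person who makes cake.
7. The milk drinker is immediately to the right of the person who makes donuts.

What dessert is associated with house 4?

Clue 4: the person in the green house is in house 4.
So house 1 gets pink for color.
House 2's color must be teal (nothing else left).
The only color still possible for house 3 is gray.
That leaves tarts as the dessert for house 4.
From clue 1, the cider drinker must be in house 3.
Clue 3 places the person who makes cake in house 2.
By clue 6, the soda drinker is in house 2.
That leaves lemonade as the drink for house 1.
House 4 drink: only milk fits.
The only dessert still possible for house 3 is donuts.
House 1 dessert: only cookies fits.
So: house 1 = pink/lemonade/cookies, house 2 = teal/soda/cake, house 3 = gray/cider/donuts, house 4 = green/milk/tarts.

tarts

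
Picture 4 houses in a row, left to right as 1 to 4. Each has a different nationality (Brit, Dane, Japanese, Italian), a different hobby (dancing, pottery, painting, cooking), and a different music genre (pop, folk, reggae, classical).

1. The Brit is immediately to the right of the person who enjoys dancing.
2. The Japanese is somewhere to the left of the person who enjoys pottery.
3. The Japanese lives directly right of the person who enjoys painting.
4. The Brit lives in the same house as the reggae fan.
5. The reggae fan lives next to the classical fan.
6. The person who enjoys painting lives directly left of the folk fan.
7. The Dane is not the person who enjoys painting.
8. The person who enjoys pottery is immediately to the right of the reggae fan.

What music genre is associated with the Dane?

The Brit is narrowed to house 2 or 3; consider each.
Placing it in house 2 leads to a contradiction, so it's in house 3.
By clue 1, the person who enjoys dancing is in house 2.
By clue 4, the reggae fan is in house 3.
By clue 8, the person who enjoys pottery is in house 4.
So house 2 gets Japanese for nationality.
That leaves painting as the hobby for house 1.
That leaves cooking as the hobby for house 3.
So house 1 gets pop for music genre.
So house 4 gets classical for music genre.
From clue 7, the Dane must be in house 4.
That leaves Italian as the nationality for house 1.
So house 2 gets folk for music genre.
So: house 1 = Italian/painting/pop, house 2 = Japanese/dancing/folk, house 3 = Brit/cooking/reggae, house 4 = Dane/pottery/classical.

classical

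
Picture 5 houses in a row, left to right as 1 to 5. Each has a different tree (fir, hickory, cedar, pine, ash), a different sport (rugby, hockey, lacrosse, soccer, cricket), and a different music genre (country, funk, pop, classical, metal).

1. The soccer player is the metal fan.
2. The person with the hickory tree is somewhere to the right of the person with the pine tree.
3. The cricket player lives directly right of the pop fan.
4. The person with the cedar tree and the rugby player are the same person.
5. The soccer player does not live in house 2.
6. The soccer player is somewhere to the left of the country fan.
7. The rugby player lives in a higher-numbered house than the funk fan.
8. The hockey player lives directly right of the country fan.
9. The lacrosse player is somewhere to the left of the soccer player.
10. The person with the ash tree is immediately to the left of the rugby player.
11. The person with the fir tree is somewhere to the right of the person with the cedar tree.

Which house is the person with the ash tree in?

3

So house 1 gets lacrosse for sport.
By clue 6, the soccer player is in house 3.
From clue 6, the country fan must be in house 4.
Clue 8: the hockey player is in house 5.
House 3's music genre must be metal (nothing else left).
House 5's music genre must be classical (nothing else left).
The cricket player is in house 2 (clue 3).
Clue 3: the pop fan is in house 1.
So house 4 gets rugby for sport.
That leaves funk as the music genre for house 2.
The person with the cedar tree is in house 4 (clue 4).
The person with the ash tree is in house 3 (clue 10).
By clue 11, the person with the fir tree is in house 5.
So house 1 gets pine for tree.
That leaves hickory as the tree for house 2.
So: house 1 = pine/lacrosse/pop, house 2 = hickory/cricket/funk, house 3 = ash/soccer/metal, house 4 = cedar/rugby/country, house 5 = fir/hockey/classical.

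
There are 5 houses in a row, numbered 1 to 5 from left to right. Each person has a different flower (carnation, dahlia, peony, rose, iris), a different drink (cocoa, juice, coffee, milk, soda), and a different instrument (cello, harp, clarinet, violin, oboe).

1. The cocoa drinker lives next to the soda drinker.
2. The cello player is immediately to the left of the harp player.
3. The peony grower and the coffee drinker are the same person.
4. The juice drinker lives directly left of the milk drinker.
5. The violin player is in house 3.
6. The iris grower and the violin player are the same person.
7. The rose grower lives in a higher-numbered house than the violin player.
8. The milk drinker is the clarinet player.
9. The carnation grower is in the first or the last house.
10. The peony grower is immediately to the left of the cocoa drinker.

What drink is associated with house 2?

From clue 5, the violin player must be in house 3.
Clue 6 places the iris grower in house 3.
The carnation grower is narrowed to house 1 or 5; consider each.
Placing it in house 1 leads to a contradiction, so it's in house 5.
House 4 flower: only rose fits.
So house 5 gets milk for drink.
Clue 4 places the juice drinker in house 4.
Clue 8: the clarinet player is in house 5.
By clue 2, the cello player is in house 1.
The only instrument still possible for house 2 is harp.
So house 4 gets oboe for instrument.
The dahlia grower is narrowed to house 1 or 2; consider each.
Placing it in house 1 leads to a contradiction, so it's in house 2.
The only flower still possible for house 1 is peony.
By clue 3, the coffee drinker is in house 1.
Clue 10 places the cocoa drinker in house 2.
So house 3 gets soda for drink.
So: house 1 = peony/coffee/cello, house 2 = dahlia/cocoa/harp, house 3 = iris/soda/violin, house 4 = rose/juice/oboe, house 5 = carnation/milk/clarinet.

cocoa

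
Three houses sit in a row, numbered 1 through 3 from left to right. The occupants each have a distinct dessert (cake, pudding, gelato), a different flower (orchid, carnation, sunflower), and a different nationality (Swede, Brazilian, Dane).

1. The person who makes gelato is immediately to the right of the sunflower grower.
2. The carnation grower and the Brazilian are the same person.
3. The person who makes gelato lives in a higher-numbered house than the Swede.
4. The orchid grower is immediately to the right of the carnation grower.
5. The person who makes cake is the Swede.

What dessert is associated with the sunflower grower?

cake

The only flower still possible for house 3 is orchid.
From clue 4, the carnation grower must be in house 2.
House 1's flower must be sunflower (nothing else left).
House 3 nationality: only Dane fits.
Clue 1: the person who makes gelato is in house 2.
From clue 2, the Brazilian must be in house 2.
Clue 3 places the Swede in house 1.
Clue 5: the person who makes cake is in house 1.
House 3 dessert: only pudding fits.
So: house 1 = cake/sunflower/Swede, house 2 = gelato/carnation/Brazilian, house 3 = pudding/orchid/Dane.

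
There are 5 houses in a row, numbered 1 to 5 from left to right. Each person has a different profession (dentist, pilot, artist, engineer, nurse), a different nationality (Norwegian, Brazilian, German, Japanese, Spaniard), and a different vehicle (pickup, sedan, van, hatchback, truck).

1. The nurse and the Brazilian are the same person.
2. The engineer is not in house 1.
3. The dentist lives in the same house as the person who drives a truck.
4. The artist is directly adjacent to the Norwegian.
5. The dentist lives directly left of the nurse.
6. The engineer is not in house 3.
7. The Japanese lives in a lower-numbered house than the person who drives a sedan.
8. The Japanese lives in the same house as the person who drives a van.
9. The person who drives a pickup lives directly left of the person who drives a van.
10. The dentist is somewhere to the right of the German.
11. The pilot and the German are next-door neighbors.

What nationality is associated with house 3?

Japanese

The dentist is narrowed to house 2 or 3 or 4; consider each.
Placing it in house 2 and house 3 leads to a contradiction, so it's in house 4.
Clue 3: the person who drives a truck is in house 4.
The nurse is in house 5 (clue 5).
From clue 1, the Brazilian must be in house 5.
That leaves engineer as the profession for house 2.
From clue 11, the German must be in house 2.
House 1 nationality: only Spaniard fits.
The only nationality still possible for house 3 is Japanese.
House 4 nationality: only Norwegian fits.
Clue 4: the artist is in house 3.
By clue 7, the person who drives a sedan is in house 5.
Clue 8: the person who drives a van is in house 3.
By clue 9, the person who drives a pickup is in house 2.
That leaves pilot as the profession for house 1.
The only vehicle still possible for house 1 is hatchback.
So: house 1 = pilot/Spaniard/hatchback, house 2 = engineer/German/pickup, house 3 = artist/Japanese/van, house 4 = dentist/Norwegian/truck, house 5 = nurse/Brazilian/sedan.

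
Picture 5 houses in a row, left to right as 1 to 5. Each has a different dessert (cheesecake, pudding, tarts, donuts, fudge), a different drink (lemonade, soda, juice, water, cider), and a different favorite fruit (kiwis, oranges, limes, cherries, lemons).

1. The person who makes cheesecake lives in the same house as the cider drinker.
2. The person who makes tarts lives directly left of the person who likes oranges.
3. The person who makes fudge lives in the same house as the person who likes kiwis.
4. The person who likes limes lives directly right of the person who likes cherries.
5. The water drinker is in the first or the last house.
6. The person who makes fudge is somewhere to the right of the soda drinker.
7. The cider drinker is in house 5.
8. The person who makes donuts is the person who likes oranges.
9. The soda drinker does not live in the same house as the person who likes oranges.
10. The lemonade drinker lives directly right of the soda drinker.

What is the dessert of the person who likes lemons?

From clue 7, the cider drinker must be in house 5.
Clue 1 places the person who makes cheesecake in house 5.
So house 1 gets water for drink.
The person who makes fudge is narrowed to house 3 or 4; consider each.
Placing it in house 3 leads to a contradiction, so it's in house 4.
Clue 3: the person who likes kiwis is in house 4.
The only favorite fruit still possible for house 5 is lemons.
The only favorite fruit still possible for house 1 is cherries.
The person who likes limes is in house 2 (clue 4).
The only favorite fruit still possible for house 3 is oranges.
The person who makes tarts is in house 2 (clue 2).
By clue 8, the person who makes donuts is in house 3.
Clue 9: the soda drinker is in house 2.
The lemonade drinker is in house 3 (clue 10).
House 1 dessert: only pudding fits.
That leaves juice as the drink for house 4.
So: house 1 = pudding/water/cherries, house 2 = tarts/soda/limes, house 3 = donuts/lemonade/oranges, house 4 = fudge/juice/kiwis, house 5 = cheesecake/cider/lemons.

cheesecake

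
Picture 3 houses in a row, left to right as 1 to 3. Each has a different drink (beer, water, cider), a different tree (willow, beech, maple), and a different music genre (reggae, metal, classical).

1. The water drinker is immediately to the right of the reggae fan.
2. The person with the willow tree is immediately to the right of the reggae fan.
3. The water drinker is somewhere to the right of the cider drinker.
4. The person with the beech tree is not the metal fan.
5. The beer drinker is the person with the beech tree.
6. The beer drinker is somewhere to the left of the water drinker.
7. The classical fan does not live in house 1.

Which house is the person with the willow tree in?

3

That leaves water as the drink for house 3.
Clue 1: the reggae fan is in house 2.
Clue 2: the person with the willow tree is in house 3.
That leaves metal as the music genre for house 1.
That leaves classical as the music genre for house 3.
Clue 4 places the person with the beech tree in house 2.
By clue 5, the beer drinker is in house 2.
House 1's drink must be cider (nothing else left).
House 1 tree: only maple fits.
So: house 1 = cider/maple/metal, house 2 = beer/beech/reggae, house 3 = water/willow/classical.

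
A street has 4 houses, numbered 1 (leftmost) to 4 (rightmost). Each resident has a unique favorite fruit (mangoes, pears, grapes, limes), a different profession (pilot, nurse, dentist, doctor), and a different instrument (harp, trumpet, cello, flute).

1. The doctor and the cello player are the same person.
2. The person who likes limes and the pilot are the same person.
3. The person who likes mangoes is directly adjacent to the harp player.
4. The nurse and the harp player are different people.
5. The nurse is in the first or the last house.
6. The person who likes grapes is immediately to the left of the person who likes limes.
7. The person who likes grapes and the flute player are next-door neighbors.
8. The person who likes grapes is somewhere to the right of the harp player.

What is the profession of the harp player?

The person who likes grapes is narrowed to house 2 or 3; consider each.
Placing it in house 2 leads to a contradiction, so it's in house 3.
The person who likes limes is in house 4 (clue 6).
The pilot is in house 4 (clue 2).
House 1 profession: only nurse fits.
The harp player is in house 2 (clue 4).
House 1 instrument: only trumpet fits.
House 3 instrument: only cello fits.
House 4's instrument must be flute (nothing else left).
Clue 1: the doctor is in house 3.
From clue 3, the person who likes mangoes must be in house 1.
The only favorite fruit still possible for house 2 is pears.
So house 2 gets dentist for profession.
So: house 1 = mangoes/nurse/trumpet, house 2 = pears/dentist/harp, house 3 = grapes/doctor/cello, house 4 = limes/pilot/flute.

dentist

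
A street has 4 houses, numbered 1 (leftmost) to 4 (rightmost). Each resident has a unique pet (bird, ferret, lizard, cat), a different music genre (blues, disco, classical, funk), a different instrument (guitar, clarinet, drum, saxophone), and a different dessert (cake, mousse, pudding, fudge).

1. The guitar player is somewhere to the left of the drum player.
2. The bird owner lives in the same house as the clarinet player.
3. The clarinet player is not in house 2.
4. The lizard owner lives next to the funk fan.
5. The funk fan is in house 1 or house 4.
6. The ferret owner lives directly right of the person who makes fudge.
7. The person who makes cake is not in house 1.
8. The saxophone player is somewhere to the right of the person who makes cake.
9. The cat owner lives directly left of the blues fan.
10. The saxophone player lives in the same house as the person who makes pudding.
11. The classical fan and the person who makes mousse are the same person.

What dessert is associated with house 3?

The lizard owner is narrowed to house 2 or 3; consider each.
Placing it in house 2 leads to a contradiction, so it's in house 3.
The funk fan is in house 4 (clue 4).
So house 4 gets pudding for dessert.
By clue 10, the saxophone player is in house 4.
Clue 2: the bird owner is in house 1.
House 2's pet must be cat (nothing else left).
House 4 pet: only ferret fits.
That leaves clarinet as the instrument for house 1.
The only instrument still possible for house 3 is drum.
Clue 6 places the person who makes fudge in house 3.
Clue 9: the blues fan is in house 3.
The only instrument still possible for house 2 is guitar.
House 1's dessert must be mousse (nothing else left).
House 2's dessert must be cake (nothing else left).
Clue 11 places the classical fan in house 1.
So house 2 gets disco for music genre.
So: house 1 = bird/classical/clarinet/mousse, house 2 = cat/disco/guitar/cake, house 3 = lizard/blues/drum/fudge, house 4 = ferret/funk/saxophone/pudding.

fudge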